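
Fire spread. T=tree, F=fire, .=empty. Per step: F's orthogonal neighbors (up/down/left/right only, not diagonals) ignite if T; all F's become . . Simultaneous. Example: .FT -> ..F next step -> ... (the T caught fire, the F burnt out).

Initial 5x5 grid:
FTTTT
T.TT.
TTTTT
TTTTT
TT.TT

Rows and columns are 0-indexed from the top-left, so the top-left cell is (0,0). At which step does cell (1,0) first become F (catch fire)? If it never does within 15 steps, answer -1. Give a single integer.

Step 1: cell (1,0)='F' (+2 fires, +1 burnt)
  -> target ignites at step 1
Step 2: cell (1,0)='.' (+2 fires, +2 burnt)
Step 3: cell (1,0)='.' (+4 fires, +2 burnt)
Step 4: cell (1,0)='.' (+5 fires, +4 burnt)
Step 5: cell (1,0)='.' (+3 fires, +5 burnt)
Step 6: cell (1,0)='.' (+2 fires, +3 burnt)
Step 7: cell (1,0)='.' (+2 fires, +2 burnt)
Step 8: cell (1,0)='.' (+1 fires, +2 burnt)
Step 9: cell (1,0)='.' (+0 fires, +1 burnt)
  fire out at step 9

1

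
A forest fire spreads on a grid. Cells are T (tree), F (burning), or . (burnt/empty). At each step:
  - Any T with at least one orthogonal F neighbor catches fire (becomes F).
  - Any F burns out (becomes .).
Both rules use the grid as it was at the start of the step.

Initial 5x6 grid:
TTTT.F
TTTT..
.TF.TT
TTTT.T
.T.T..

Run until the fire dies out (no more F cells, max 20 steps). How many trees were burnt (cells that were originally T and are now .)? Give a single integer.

Answer: 15

Derivation:
Step 1: +3 fires, +2 burnt (F count now 3)
Step 2: +5 fires, +3 burnt (F count now 5)
Step 3: +6 fires, +5 burnt (F count now 6)
Step 4: +1 fires, +6 burnt (F count now 1)
Step 5: +0 fires, +1 burnt (F count now 0)
Fire out after step 5
Initially T: 18, now '.': 27
Total burnt (originally-T cells now '.'): 15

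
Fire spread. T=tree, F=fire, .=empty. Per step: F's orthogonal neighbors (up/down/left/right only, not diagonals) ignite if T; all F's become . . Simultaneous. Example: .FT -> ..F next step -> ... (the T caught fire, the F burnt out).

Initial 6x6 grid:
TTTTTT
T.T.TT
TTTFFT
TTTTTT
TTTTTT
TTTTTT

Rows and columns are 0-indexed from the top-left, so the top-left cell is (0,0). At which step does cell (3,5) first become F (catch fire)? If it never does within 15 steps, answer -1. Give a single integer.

Step 1: cell (3,5)='T' (+5 fires, +2 burnt)
Step 2: cell (3,5)='F' (+8 fires, +5 burnt)
  -> target ignites at step 2
Step 3: cell (3,5)='.' (+9 fires, +8 burnt)
Step 4: cell (3,5)='.' (+6 fires, +9 burnt)
Step 5: cell (3,5)='.' (+3 fires, +6 burnt)
Step 6: cell (3,5)='.' (+1 fires, +3 burnt)
Step 7: cell (3,5)='.' (+0 fires, +1 burnt)
  fire out at step 7

2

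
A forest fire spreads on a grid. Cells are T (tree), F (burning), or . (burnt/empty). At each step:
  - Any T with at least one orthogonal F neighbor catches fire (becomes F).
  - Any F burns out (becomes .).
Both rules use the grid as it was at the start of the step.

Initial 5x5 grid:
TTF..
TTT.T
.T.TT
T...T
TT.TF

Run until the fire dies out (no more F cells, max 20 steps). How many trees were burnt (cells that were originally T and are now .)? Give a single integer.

Step 1: +4 fires, +2 burnt (F count now 4)
Step 2: +3 fires, +4 burnt (F count now 3)
Step 3: +4 fires, +3 burnt (F count now 4)
Step 4: +0 fires, +4 burnt (F count now 0)
Fire out after step 4
Initially T: 14, now '.': 22
Total burnt (originally-T cells now '.'): 11

Answer: 11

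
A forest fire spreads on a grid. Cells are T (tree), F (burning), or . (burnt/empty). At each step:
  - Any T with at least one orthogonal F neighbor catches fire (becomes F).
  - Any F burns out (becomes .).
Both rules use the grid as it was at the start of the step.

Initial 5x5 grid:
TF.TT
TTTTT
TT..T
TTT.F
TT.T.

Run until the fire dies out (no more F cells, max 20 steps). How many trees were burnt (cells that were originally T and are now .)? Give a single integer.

Answer: 16

Derivation:
Step 1: +3 fires, +2 burnt (F count now 3)
Step 2: +4 fires, +3 burnt (F count now 4)
Step 3: +4 fires, +4 burnt (F count now 4)
Step 4: +4 fires, +4 burnt (F count now 4)
Step 5: +1 fires, +4 burnt (F count now 1)
Step 6: +0 fires, +1 burnt (F count now 0)
Fire out after step 6
Initially T: 17, now '.': 24
Total burnt (originally-T cells now '.'): 16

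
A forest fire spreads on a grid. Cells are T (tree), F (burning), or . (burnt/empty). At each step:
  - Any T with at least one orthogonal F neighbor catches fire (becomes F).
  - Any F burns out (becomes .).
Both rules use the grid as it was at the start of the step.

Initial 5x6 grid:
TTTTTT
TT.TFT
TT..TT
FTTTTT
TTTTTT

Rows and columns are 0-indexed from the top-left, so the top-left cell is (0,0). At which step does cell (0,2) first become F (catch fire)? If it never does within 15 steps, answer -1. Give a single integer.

Step 1: cell (0,2)='T' (+7 fires, +2 burnt)
Step 2: cell (0,2)='T' (+8 fires, +7 burnt)
Step 3: cell (0,2)='F' (+7 fires, +8 burnt)
  -> target ignites at step 3
Step 4: cell (0,2)='.' (+3 fires, +7 burnt)
Step 5: cell (0,2)='.' (+0 fires, +3 burnt)
  fire out at step 5

3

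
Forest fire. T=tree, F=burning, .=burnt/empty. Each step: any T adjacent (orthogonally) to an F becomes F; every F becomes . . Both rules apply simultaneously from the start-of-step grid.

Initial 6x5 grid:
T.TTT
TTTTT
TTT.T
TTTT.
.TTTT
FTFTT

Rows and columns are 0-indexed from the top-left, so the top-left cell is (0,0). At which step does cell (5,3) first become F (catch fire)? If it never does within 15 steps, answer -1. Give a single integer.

Step 1: cell (5,3)='F' (+3 fires, +2 burnt)
  -> target ignites at step 1
Step 2: cell (5,3)='.' (+4 fires, +3 burnt)
Step 3: cell (5,3)='.' (+4 fires, +4 burnt)
Step 4: cell (5,3)='.' (+3 fires, +4 burnt)
Step 5: cell (5,3)='.' (+4 fires, +3 burnt)
Step 6: cell (5,3)='.' (+3 fires, +4 burnt)
Step 7: cell (5,3)='.' (+3 fires, +3 burnt)
Step 8: cell (5,3)='.' (+0 fires, +3 burnt)
  fire out at step 8

1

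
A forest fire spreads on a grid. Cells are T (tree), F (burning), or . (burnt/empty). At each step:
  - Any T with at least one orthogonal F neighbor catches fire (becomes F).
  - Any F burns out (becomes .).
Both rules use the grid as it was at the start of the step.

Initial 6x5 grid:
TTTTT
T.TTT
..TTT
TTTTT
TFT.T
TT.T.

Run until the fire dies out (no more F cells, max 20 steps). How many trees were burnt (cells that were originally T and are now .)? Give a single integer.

Step 1: +4 fires, +1 burnt (F count now 4)
Step 2: +3 fires, +4 burnt (F count now 3)
Step 3: +2 fires, +3 burnt (F count now 2)
Step 4: +3 fires, +2 burnt (F count now 3)
Step 5: +4 fires, +3 burnt (F count now 4)
Step 6: +3 fires, +4 burnt (F count now 3)
Step 7: +2 fires, +3 burnt (F count now 2)
Step 8: +1 fires, +2 burnt (F count now 1)
Step 9: +0 fires, +1 burnt (F count now 0)
Fire out after step 9
Initially T: 23, now '.': 29
Total burnt (originally-T cells now '.'): 22

Answer: 22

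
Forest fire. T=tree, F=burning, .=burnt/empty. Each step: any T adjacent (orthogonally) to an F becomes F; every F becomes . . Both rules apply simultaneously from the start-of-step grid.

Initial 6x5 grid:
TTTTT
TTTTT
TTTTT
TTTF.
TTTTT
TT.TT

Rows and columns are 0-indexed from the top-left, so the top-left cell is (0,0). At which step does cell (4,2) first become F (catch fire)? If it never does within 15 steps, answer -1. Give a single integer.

Step 1: cell (4,2)='T' (+3 fires, +1 burnt)
Step 2: cell (4,2)='F' (+7 fires, +3 burnt)
  -> target ignites at step 2
Step 3: cell (4,2)='.' (+7 fires, +7 burnt)
Step 4: cell (4,2)='.' (+6 fires, +7 burnt)
Step 5: cell (4,2)='.' (+3 fires, +6 burnt)
Step 6: cell (4,2)='.' (+1 fires, +3 burnt)
Step 7: cell (4,2)='.' (+0 fires, +1 burnt)
  fire out at step 7

2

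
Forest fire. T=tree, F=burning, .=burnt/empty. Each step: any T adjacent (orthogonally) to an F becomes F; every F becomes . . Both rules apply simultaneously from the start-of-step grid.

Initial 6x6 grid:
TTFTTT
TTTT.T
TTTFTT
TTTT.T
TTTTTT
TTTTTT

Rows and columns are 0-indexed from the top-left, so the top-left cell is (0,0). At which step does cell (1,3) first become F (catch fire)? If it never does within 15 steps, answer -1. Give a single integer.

Step 1: cell (1,3)='F' (+7 fires, +2 burnt)
  -> target ignites at step 1
Step 2: cell (1,3)='.' (+7 fires, +7 burnt)
Step 3: cell (1,3)='.' (+9 fires, +7 burnt)
Step 4: cell (1,3)='.' (+5 fires, +9 burnt)
Step 5: cell (1,3)='.' (+3 fires, +5 burnt)
Step 6: cell (1,3)='.' (+1 fires, +3 burnt)
Step 7: cell (1,3)='.' (+0 fires, +1 burnt)
  fire out at step 7

1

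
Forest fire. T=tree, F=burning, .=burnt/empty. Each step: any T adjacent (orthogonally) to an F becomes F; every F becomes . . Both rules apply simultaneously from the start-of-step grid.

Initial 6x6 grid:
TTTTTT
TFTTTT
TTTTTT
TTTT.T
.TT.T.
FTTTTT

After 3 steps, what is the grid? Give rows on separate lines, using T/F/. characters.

Step 1: 5 trees catch fire, 2 burn out
  TFTTTT
  F.FTTT
  TFTTTT
  TTTT.T
  .TT.T.
  .FTTTT
Step 2: 8 trees catch fire, 5 burn out
  F.FTTT
  ...FTT
  F.FTTT
  TFTT.T
  .FT.T.
  ..FTTT
Step 3: 7 trees catch fire, 8 burn out
  ...FTT
  ....FT
  ...FTT
  F.FT.T
  ..F.T.
  ...FTT

...FTT
....FT
...FTT
F.FT.T
..F.T.
...FTT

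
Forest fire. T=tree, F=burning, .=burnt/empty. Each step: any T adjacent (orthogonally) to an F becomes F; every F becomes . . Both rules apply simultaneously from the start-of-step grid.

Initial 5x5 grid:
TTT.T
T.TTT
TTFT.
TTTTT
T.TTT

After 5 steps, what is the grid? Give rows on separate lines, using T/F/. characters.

Step 1: 4 trees catch fire, 1 burn out
  TTT.T
  T.FTT
  TF.F.
  TTFTT
  T.TTT
Step 2: 6 trees catch fire, 4 burn out
  TTF.T
  T..FT
  F....
  TF.FT
  T.FTT
Step 3: 6 trees catch fire, 6 burn out
  TF..T
  F...F
  .....
  F...F
  T..FT
Step 4: 4 trees catch fire, 6 burn out
  F...F
  .....
  .....
  .....
  F...F
Step 5: 0 trees catch fire, 4 burn out
  .....
  .....
  .....
  .....
  .....

.....
.....
.....
.....
.....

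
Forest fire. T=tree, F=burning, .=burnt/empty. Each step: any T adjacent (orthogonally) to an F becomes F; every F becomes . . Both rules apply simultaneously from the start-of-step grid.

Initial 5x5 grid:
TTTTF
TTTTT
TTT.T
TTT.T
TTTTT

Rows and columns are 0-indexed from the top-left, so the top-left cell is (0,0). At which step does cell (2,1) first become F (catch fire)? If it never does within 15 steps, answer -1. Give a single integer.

Step 1: cell (2,1)='T' (+2 fires, +1 burnt)
Step 2: cell (2,1)='T' (+3 fires, +2 burnt)
Step 3: cell (2,1)='T' (+3 fires, +3 burnt)
Step 4: cell (2,1)='T' (+4 fires, +3 burnt)
Step 5: cell (2,1)='F' (+4 fires, +4 burnt)
  -> target ignites at step 5
Step 6: cell (2,1)='.' (+3 fires, +4 burnt)
Step 7: cell (2,1)='.' (+2 fires, +3 burnt)
Step 8: cell (2,1)='.' (+1 fires, +2 burnt)
Step 9: cell (2,1)='.' (+0 fires, +1 burnt)
  fire out at step 9

5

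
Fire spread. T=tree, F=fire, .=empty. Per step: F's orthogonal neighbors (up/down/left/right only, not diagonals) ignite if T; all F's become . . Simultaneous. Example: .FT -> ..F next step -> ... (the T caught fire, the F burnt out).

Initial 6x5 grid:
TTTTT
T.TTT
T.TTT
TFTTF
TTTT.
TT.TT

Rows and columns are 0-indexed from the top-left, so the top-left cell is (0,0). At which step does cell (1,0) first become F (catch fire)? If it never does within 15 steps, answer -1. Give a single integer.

Step 1: cell (1,0)='T' (+5 fires, +2 burnt)
Step 2: cell (1,0)='T' (+8 fires, +5 burnt)
Step 3: cell (1,0)='F' (+6 fires, +8 burnt)
  -> target ignites at step 3
Step 4: cell (1,0)='.' (+4 fires, +6 burnt)
Step 5: cell (1,0)='.' (+1 fires, +4 burnt)
Step 6: cell (1,0)='.' (+0 fires, +1 burnt)
  fire out at step 6

3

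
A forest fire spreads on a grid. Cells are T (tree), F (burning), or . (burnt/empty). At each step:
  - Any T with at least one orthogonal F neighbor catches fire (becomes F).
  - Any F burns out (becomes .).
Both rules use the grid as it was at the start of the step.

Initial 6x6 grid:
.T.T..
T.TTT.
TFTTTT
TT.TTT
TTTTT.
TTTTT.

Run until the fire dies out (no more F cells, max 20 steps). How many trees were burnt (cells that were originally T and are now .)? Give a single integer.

Step 1: +3 fires, +1 burnt (F count now 3)
Step 2: +5 fires, +3 burnt (F count now 5)
Step 3: +6 fires, +5 burnt (F count now 6)
Step 4: +7 fires, +6 burnt (F count now 7)
Step 5: +3 fires, +7 burnt (F count now 3)
Step 6: +1 fires, +3 burnt (F count now 1)
Step 7: +0 fires, +1 burnt (F count now 0)
Fire out after step 7
Initially T: 26, now '.': 35
Total burnt (originally-T cells now '.'): 25

Answer: 25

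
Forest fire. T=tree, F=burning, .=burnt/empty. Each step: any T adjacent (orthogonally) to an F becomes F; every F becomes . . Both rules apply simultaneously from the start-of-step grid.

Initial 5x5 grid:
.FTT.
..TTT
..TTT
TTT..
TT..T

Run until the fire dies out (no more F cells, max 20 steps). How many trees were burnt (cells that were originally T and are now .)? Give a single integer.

Step 1: +1 fires, +1 burnt (F count now 1)
Step 2: +2 fires, +1 burnt (F count now 2)
Step 3: +2 fires, +2 burnt (F count now 2)
Step 4: +3 fires, +2 burnt (F count now 3)
Step 5: +2 fires, +3 burnt (F count now 2)
Step 6: +2 fires, +2 burnt (F count now 2)
Step 7: +1 fires, +2 burnt (F count now 1)
Step 8: +0 fires, +1 burnt (F count now 0)
Fire out after step 8
Initially T: 14, now '.': 24
Total burnt (originally-T cells now '.'): 13

Answer: 13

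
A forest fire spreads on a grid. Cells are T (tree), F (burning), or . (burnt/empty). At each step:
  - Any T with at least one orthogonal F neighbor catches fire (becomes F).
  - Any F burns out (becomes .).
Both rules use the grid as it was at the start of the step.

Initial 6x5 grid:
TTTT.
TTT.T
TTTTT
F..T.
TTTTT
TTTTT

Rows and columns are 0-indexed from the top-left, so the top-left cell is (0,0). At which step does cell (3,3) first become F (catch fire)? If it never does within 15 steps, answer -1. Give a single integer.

Step 1: cell (3,3)='T' (+2 fires, +1 burnt)
Step 2: cell (3,3)='T' (+4 fires, +2 burnt)
Step 3: cell (3,3)='T' (+5 fires, +4 burnt)
Step 4: cell (3,3)='T' (+5 fires, +5 burnt)
Step 5: cell (3,3)='F' (+5 fires, +5 burnt)
  -> target ignites at step 5
Step 6: cell (3,3)='.' (+3 fires, +5 burnt)
Step 7: cell (3,3)='.' (+0 fires, +3 burnt)
  fire out at step 7

5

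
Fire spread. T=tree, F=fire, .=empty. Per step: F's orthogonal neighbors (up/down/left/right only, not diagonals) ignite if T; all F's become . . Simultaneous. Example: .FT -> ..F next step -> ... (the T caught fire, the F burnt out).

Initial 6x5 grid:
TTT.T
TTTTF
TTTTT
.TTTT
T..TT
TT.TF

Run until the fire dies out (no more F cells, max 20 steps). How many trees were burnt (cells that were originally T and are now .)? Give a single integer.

Step 1: +5 fires, +2 burnt (F count now 5)
Step 2: +4 fires, +5 burnt (F count now 4)
Step 3: +4 fires, +4 burnt (F count now 4)
Step 4: +4 fires, +4 burnt (F count now 4)
Step 5: +3 fires, +4 burnt (F count now 3)
Step 6: +0 fires, +3 burnt (F count now 0)
Fire out after step 6
Initially T: 23, now '.': 27
Total burnt (originally-T cells now '.'): 20

Answer: 20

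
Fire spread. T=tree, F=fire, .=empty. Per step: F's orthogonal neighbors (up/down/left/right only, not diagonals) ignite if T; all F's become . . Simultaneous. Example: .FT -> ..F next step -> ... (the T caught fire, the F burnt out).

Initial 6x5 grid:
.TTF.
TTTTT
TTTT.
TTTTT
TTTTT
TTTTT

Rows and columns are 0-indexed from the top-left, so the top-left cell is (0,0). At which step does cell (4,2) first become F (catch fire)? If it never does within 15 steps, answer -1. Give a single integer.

Step 1: cell (4,2)='T' (+2 fires, +1 burnt)
Step 2: cell (4,2)='T' (+4 fires, +2 burnt)
Step 3: cell (4,2)='T' (+3 fires, +4 burnt)
Step 4: cell (4,2)='T' (+5 fires, +3 burnt)
Step 5: cell (4,2)='F' (+5 fires, +5 burnt)
  -> target ignites at step 5
Step 6: cell (4,2)='.' (+4 fires, +5 burnt)
Step 7: cell (4,2)='.' (+2 fires, +4 burnt)
Step 8: cell (4,2)='.' (+1 fires, +2 burnt)
Step 9: cell (4,2)='.' (+0 fires, +1 burnt)
  fire out at step 9

5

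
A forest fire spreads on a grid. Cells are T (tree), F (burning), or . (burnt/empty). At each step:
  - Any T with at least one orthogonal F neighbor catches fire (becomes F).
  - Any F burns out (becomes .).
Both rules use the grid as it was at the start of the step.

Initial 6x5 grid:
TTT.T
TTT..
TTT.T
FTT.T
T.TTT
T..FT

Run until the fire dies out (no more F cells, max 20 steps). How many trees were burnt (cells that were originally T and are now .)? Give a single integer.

Step 1: +5 fires, +2 burnt (F count now 5)
Step 2: +6 fires, +5 burnt (F count now 6)
Step 3: +4 fires, +6 burnt (F count now 4)
Step 4: +3 fires, +4 burnt (F count now 3)
Step 5: +1 fires, +3 burnt (F count now 1)
Step 6: +0 fires, +1 burnt (F count now 0)
Fire out after step 6
Initially T: 20, now '.': 29
Total burnt (originally-T cells now '.'): 19

Answer: 19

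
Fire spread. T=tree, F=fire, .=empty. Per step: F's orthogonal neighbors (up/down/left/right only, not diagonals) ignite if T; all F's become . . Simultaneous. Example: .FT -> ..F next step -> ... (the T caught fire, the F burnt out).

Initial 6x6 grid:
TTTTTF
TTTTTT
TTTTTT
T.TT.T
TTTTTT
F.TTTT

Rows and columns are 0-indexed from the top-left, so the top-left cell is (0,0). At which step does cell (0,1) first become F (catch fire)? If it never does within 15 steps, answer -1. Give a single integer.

Step 1: cell (0,1)='T' (+3 fires, +2 burnt)
Step 2: cell (0,1)='T' (+5 fires, +3 burnt)
Step 3: cell (0,1)='T' (+6 fires, +5 burnt)
Step 4: cell (0,1)='F' (+9 fires, +6 burnt)
  -> target ignites at step 4
Step 5: cell (0,1)='.' (+7 fires, +9 burnt)
Step 6: cell (0,1)='.' (+1 fires, +7 burnt)
Step 7: cell (0,1)='.' (+0 fires, +1 burnt)
  fire out at step 7

4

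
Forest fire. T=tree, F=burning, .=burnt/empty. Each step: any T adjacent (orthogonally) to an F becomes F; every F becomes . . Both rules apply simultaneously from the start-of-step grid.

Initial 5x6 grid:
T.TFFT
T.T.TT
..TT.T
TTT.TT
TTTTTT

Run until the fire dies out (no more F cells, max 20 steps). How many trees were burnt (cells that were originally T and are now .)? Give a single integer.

Answer: 19

Derivation:
Step 1: +3 fires, +2 burnt (F count now 3)
Step 2: +2 fires, +3 burnt (F count now 2)
Step 3: +2 fires, +2 burnt (F count now 2)
Step 4: +3 fires, +2 burnt (F count now 3)
Step 5: +4 fires, +3 burnt (F count now 4)
Step 6: +4 fires, +4 burnt (F count now 4)
Step 7: +1 fires, +4 burnt (F count now 1)
Step 8: +0 fires, +1 burnt (F count now 0)
Fire out after step 8
Initially T: 21, now '.': 28
Total burnt (originally-T cells now '.'): 19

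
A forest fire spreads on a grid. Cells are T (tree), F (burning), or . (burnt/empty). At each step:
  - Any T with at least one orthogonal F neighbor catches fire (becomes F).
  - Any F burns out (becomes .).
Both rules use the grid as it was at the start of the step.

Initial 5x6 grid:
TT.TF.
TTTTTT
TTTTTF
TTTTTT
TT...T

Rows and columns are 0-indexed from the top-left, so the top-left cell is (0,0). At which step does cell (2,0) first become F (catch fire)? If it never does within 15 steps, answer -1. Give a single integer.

Step 1: cell (2,0)='T' (+5 fires, +2 burnt)
Step 2: cell (2,0)='T' (+4 fires, +5 burnt)
Step 3: cell (2,0)='T' (+3 fires, +4 burnt)
Step 4: cell (2,0)='T' (+3 fires, +3 burnt)
Step 5: cell (2,0)='F' (+4 fires, +3 burnt)
  -> target ignites at step 5
Step 6: cell (2,0)='.' (+3 fires, +4 burnt)
Step 7: cell (2,0)='.' (+1 fires, +3 burnt)
Step 8: cell (2,0)='.' (+0 fires, +1 burnt)
  fire out at step 8

5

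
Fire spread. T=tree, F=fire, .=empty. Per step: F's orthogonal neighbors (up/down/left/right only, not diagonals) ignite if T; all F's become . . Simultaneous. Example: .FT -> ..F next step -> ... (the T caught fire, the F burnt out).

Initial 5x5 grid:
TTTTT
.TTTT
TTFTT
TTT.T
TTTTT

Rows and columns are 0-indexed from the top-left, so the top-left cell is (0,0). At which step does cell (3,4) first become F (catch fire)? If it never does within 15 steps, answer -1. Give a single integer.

Step 1: cell (3,4)='T' (+4 fires, +1 burnt)
Step 2: cell (3,4)='T' (+7 fires, +4 burnt)
Step 3: cell (3,4)='F' (+7 fires, +7 burnt)
  -> target ignites at step 3
Step 4: cell (3,4)='.' (+4 fires, +7 burnt)
Step 5: cell (3,4)='.' (+0 fires, +4 burnt)
  fire out at step 5

3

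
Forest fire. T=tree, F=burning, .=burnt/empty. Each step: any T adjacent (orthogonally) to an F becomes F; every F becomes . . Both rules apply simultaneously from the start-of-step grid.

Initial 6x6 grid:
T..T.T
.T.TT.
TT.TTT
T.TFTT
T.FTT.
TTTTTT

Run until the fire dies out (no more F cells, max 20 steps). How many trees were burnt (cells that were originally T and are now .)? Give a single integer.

Answer: 22

Derivation:
Step 1: +5 fires, +2 burnt (F count now 5)
Step 2: +6 fires, +5 burnt (F count now 6)
Step 3: +5 fires, +6 burnt (F count now 5)
Step 4: +2 fires, +5 burnt (F count now 2)
Step 5: +1 fires, +2 burnt (F count now 1)
Step 6: +1 fires, +1 burnt (F count now 1)
Step 7: +1 fires, +1 burnt (F count now 1)
Step 8: +1 fires, +1 burnt (F count now 1)
Step 9: +0 fires, +1 burnt (F count now 0)
Fire out after step 9
Initially T: 24, now '.': 34
Total burnt (originally-T cells now '.'): 22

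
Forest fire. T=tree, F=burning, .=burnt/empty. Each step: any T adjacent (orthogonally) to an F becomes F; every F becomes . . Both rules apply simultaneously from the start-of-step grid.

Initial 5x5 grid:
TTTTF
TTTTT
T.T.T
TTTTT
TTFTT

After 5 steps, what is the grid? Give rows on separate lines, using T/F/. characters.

Step 1: 5 trees catch fire, 2 burn out
  TTTF.
  TTTTF
  T.T.T
  TTFTT
  TF.FT
Step 2: 8 trees catch fire, 5 burn out
  TTF..
  TTTF.
  T.F.F
  TF.FT
  F...F
Step 3: 4 trees catch fire, 8 burn out
  TF...
  TTF..
  T....
  F...F
  .....
Step 4: 3 trees catch fire, 4 burn out
  F....
  TF...
  F....
  .....
  .....
Step 5: 1 trees catch fire, 3 burn out
  .....
  F....
  .....
  .....
  .....

.....
F....
.....
.....
.....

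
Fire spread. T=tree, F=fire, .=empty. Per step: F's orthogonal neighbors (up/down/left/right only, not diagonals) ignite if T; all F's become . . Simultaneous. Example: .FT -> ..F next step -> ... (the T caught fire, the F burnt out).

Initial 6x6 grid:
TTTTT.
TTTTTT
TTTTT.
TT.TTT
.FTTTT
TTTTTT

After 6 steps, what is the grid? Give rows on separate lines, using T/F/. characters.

Step 1: 3 trees catch fire, 1 burn out
  TTTTT.
  TTTTTT
  TTTTT.
  TF.TTT
  ..FTTT
  TFTTTT
Step 2: 5 trees catch fire, 3 burn out
  TTTTT.
  TTTTTT
  TFTTT.
  F..TTT
  ...FTT
  F.FTTT
Step 3: 6 trees catch fire, 5 burn out
  TTTTT.
  TFTTTT
  F.FTT.
  ...FTT
  ....FT
  ...FTT
Step 4: 7 trees catch fire, 6 burn out
  TFTTT.
  F.FTTT
  ...FT.
  ....FT
  .....F
  ....FT
Step 5: 6 trees catch fire, 7 burn out
  F.FTT.
  ...FTT
  ....F.
  .....F
  ......
  .....F
Step 6: 2 trees catch fire, 6 burn out
  ...FT.
  ....FT
  ......
  ......
  ......
  ......

...FT.
....FT
......
......
......
......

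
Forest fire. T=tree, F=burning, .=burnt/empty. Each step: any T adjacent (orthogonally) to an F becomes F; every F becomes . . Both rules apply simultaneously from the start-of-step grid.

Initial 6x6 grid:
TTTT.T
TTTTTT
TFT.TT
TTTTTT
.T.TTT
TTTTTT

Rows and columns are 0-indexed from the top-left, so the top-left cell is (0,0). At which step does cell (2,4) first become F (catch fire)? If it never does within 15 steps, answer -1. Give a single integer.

Step 1: cell (2,4)='T' (+4 fires, +1 burnt)
Step 2: cell (2,4)='T' (+6 fires, +4 burnt)
Step 3: cell (2,4)='T' (+5 fires, +6 burnt)
Step 4: cell (2,4)='T' (+6 fires, +5 burnt)
Step 5: cell (2,4)='F' (+5 fires, +6 burnt)
  -> target ignites at step 5
Step 6: cell (2,4)='.' (+4 fires, +5 burnt)
Step 7: cell (2,4)='.' (+1 fires, +4 burnt)
Step 8: cell (2,4)='.' (+0 fires, +1 burnt)
  fire out at step 8

5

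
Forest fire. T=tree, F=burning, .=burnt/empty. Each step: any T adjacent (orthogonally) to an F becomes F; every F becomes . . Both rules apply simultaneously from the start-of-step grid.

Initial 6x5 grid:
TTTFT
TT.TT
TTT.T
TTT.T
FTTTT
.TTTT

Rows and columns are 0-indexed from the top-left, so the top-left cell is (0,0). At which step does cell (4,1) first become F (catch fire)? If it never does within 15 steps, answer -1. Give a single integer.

Step 1: cell (4,1)='F' (+5 fires, +2 burnt)
  -> target ignites at step 1
Step 2: cell (4,1)='.' (+6 fires, +5 burnt)
Step 3: cell (4,1)='.' (+8 fires, +6 burnt)
Step 4: cell (4,1)='.' (+4 fires, +8 burnt)
Step 5: cell (4,1)='.' (+1 fires, +4 burnt)
Step 6: cell (4,1)='.' (+0 fires, +1 burnt)
  fire out at step 6

1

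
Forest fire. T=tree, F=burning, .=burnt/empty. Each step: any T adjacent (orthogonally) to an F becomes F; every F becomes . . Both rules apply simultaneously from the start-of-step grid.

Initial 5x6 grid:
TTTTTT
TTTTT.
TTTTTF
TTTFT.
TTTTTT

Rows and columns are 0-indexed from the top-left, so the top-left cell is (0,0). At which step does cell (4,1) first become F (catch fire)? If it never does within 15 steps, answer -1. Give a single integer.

Step 1: cell (4,1)='T' (+5 fires, +2 burnt)
Step 2: cell (4,1)='T' (+6 fires, +5 burnt)
Step 3: cell (4,1)='F' (+7 fires, +6 burnt)
  -> target ignites at step 3
Step 4: cell (4,1)='.' (+5 fires, +7 burnt)
Step 5: cell (4,1)='.' (+2 fires, +5 burnt)
Step 6: cell (4,1)='.' (+1 fires, +2 burnt)
Step 7: cell (4,1)='.' (+0 fires, +1 burnt)
  fire out at step 7

3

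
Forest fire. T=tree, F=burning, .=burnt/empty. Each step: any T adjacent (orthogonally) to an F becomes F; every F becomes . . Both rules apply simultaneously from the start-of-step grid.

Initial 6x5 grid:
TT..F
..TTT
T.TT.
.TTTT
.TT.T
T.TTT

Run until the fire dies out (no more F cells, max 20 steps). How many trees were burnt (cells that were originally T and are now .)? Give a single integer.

Step 1: +1 fires, +1 burnt (F count now 1)
Step 2: +1 fires, +1 burnt (F count now 1)
Step 3: +2 fires, +1 burnt (F count now 2)
Step 4: +2 fires, +2 burnt (F count now 2)
Step 5: +2 fires, +2 burnt (F count now 2)
Step 6: +3 fires, +2 burnt (F count now 3)
Step 7: +3 fires, +3 burnt (F count now 3)
Step 8: +1 fires, +3 burnt (F count now 1)
Step 9: +0 fires, +1 burnt (F count now 0)
Fire out after step 9
Initially T: 19, now '.': 26
Total burnt (originally-T cells now '.'): 15

Answer: 15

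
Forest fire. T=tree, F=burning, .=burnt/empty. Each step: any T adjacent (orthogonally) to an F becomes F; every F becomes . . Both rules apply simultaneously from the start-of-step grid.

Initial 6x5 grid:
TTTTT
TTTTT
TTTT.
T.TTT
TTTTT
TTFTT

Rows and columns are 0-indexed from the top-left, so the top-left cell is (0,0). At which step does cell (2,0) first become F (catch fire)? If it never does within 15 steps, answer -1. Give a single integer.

Step 1: cell (2,0)='T' (+3 fires, +1 burnt)
Step 2: cell (2,0)='T' (+5 fires, +3 burnt)
Step 3: cell (2,0)='T' (+4 fires, +5 burnt)
Step 4: cell (2,0)='T' (+5 fires, +4 burnt)
Step 5: cell (2,0)='F' (+4 fires, +5 burnt)
  -> target ignites at step 5
Step 6: cell (2,0)='.' (+4 fires, +4 burnt)
Step 7: cell (2,0)='.' (+2 fires, +4 burnt)
Step 8: cell (2,0)='.' (+0 fires, +2 burnt)
  fire out at step 8

5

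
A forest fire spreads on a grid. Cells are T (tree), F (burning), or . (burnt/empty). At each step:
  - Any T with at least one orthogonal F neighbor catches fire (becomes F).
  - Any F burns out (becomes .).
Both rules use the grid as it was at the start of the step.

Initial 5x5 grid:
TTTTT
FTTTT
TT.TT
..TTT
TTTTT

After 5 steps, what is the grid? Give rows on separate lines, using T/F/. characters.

Step 1: 3 trees catch fire, 1 burn out
  FTTTT
  .FTTT
  FT.TT
  ..TTT
  TTTTT
Step 2: 3 trees catch fire, 3 burn out
  .FTTT
  ..FTT
  .F.TT
  ..TTT
  TTTTT
Step 3: 2 trees catch fire, 3 burn out
  ..FTT
  ...FT
  ...TT
  ..TTT
  TTTTT
Step 4: 3 trees catch fire, 2 burn out
  ...FT
  ....F
  ...FT
  ..TTT
  TTTTT
Step 5: 3 trees catch fire, 3 burn out
  ....F
  .....
  ....F
  ..TFT
  TTTTT

....F
.....
....F
..TFT
TTTTT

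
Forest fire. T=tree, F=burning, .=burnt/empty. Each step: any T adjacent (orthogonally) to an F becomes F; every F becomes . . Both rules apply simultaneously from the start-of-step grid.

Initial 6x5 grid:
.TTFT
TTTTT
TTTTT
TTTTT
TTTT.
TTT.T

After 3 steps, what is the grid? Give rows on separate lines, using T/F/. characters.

Step 1: 3 trees catch fire, 1 burn out
  .TF.F
  TTTFT
  TTTTT
  TTTTT
  TTTT.
  TTT.T
Step 2: 4 trees catch fire, 3 burn out
  .F...
  TTF.F
  TTTFT
  TTTTT
  TTTT.
  TTT.T
Step 3: 4 trees catch fire, 4 burn out
  .....
  TF...
  TTF.F
  TTTFT
  TTTT.
  TTT.T

.....
TF...
TTF.F
TTTFT
TTTT.
TTT.T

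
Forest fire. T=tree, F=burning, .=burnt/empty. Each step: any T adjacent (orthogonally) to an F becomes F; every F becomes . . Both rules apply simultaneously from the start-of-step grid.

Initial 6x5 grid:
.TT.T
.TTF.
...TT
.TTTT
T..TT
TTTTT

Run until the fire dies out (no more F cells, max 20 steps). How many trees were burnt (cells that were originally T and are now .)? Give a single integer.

Step 1: +2 fires, +1 burnt (F count now 2)
Step 2: +4 fires, +2 burnt (F count now 4)
Step 3: +4 fires, +4 burnt (F count now 4)
Step 4: +3 fires, +4 burnt (F count now 3)
Step 5: +2 fires, +3 burnt (F count now 2)
Step 6: +1 fires, +2 burnt (F count now 1)
Step 7: +1 fires, +1 burnt (F count now 1)
Step 8: +1 fires, +1 burnt (F count now 1)
Step 9: +0 fires, +1 burnt (F count now 0)
Fire out after step 9
Initially T: 19, now '.': 29
Total burnt (originally-T cells now '.'): 18

Answer: 18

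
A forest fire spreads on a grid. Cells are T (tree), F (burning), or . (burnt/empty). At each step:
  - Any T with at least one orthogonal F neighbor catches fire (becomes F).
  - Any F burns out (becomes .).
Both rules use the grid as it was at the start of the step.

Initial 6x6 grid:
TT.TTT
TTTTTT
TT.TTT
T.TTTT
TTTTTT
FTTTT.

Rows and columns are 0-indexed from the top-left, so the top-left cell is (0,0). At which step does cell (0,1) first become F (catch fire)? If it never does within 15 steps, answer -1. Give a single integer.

Step 1: cell (0,1)='T' (+2 fires, +1 burnt)
Step 2: cell (0,1)='T' (+3 fires, +2 burnt)
Step 3: cell (0,1)='T' (+3 fires, +3 burnt)
Step 4: cell (0,1)='T' (+5 fires, +3 burnt)
Step 5: cell (0,1)='T' (+4 fires, +5 burnt)
Step 6: cell (0,1)='F' (+5 fires, +4 burnt)
  -> target ignites at step 6
Step 7: cell (0,1)='.' (+3 fires, +5 burnt)
Step 8: cell (0,1)='.' (+3 fires, +3 burnt)
Step 9: cell (0,1)='.' (+2 fires, +3 burnt)
Step 10: cell (0,1)='.' (+1 fires, +2 burnt)
Step 11: cell (0,1)='.' (+0 fires, +1 burnt)
  fire out at step 11

6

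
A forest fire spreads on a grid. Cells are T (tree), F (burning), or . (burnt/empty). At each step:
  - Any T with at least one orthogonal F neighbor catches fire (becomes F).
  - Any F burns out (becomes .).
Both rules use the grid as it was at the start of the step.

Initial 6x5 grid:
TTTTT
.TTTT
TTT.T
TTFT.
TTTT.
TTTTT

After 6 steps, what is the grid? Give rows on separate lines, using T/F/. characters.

Step 1: 4 trees catch fire, 1 burn out
  TTTTT
  .TTTT
  TTF.T
  TF.F.
  TTFT.
  TTTTT
Step 2: 6 trees catch fire, 4 burn out
  TTTTT
  .TFTT
  TF..T
  F....
  TF.F.
  TTFTT
Step 3: 7 trees catch fire, 6 burn out
  TTFTT
  .F.FT
  F...T
  .....
  F....
  TF.FT
Step 4: 5 trees catch fire, 7 burn out
  TF.FT
  ....F
  ....T
  .....
  .....
  F...F
Step 5: 3 trees catch fire, 5 burn out
  F...F
  .....
  ....F
  .....
  .....
  .....
Step 6: 0 trees catch fire, 3 burn out
  .....
  .....
  .....
  .....
  .....
  .....

.....
.....
.....
.....
.....
.....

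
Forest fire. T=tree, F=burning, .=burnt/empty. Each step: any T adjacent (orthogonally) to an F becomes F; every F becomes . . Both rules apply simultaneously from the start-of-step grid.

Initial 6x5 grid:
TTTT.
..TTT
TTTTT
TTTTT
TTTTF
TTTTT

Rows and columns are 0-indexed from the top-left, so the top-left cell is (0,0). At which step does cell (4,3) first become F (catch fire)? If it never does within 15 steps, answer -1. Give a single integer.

Step 1: cell (4,3)='F' (+3 fires, +1 burnt)
  -> target ignites at step 1
Step 2: cell (4,3)='.' (+4 fires, +3 burnt)
Step 3: cell (4,3)='.' (+5 fires, +4 burnt)
Step 4: cell (4,3)='.' (+5 fires, +5 burnt)
Step 5: cell (4,3)='.' (+5 fires, +5 burnt)
Step 6: cell (4,3)='.' (+2 fires, +5 burnt)
Step 7: cell (4,3)='.' (+1 fires, +2 burnt)
Step 8: cell (4,3)='.' (+1 fires, +1 burnt)
Step 9: cell (4,3)='.' (+0 fires, +1 burnt)
  fire out at step 9

1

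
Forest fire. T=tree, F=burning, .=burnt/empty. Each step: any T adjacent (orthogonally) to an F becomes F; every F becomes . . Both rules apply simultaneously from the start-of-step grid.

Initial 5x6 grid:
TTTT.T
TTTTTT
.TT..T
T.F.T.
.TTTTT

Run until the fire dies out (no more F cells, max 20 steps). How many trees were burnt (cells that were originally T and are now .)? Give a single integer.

Answer: 20

Derivation:
Step 1: +2 fires, +1 burnt (F count now 2)
Step 2: +4 fires, +2 burnt (F count now 4)
Step 3: +4 fires, +4 burnt (F count now 4)
Step 4: +6 fires, +4 burnt (F count now 6)
Step 5: +2 fires, +6 burnt (F count now 2)
Step 6: +2 fires, +2 burnt (F count now 2)
Step 7: +0 fires, +2 burnt (F count now 0)
Fire out after step 7
Initially T: 21, now '.': 29
Total burnt (originally-T cells now '.'): 20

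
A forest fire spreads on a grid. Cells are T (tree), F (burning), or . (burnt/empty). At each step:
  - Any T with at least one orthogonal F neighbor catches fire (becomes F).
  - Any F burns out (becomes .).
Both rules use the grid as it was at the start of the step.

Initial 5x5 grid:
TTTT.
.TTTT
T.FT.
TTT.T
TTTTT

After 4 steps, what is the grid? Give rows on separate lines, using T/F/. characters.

Step 1: 3 trees catch fire, 1 burn out
  TTTT.
  .TFTT
  T..F.
  TTF.T
  TTTTT
Step 2: 5 trees catch fire, 3 burn out
  TTFT.
  .F.FT
  T....
  TF..T
  TTFTT
Step 3: 6 trees catch fire, 5 burn out
  TF.F.
  ....F
  T....
  F...T
  TF.FT
Step 4: 4 trees catch fire, 6 burn out
  F....
  .....
  F....
  ....T
  F...F

F....
.....
F....
....T
F...F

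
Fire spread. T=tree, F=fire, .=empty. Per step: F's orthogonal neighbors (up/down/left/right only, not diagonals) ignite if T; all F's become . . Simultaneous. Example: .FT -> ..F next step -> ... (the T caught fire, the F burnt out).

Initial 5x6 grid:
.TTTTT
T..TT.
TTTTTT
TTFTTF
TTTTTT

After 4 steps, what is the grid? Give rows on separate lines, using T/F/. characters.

Step 1: 7 trees catch fire, 2 burn out
  .TTTTT
  T..TT.
  TTFTTF
  TF.FF.
  TTFTTF
Step 2: 7 trees catch fire, 7 burn out
  .TTTTT
  T..TT.
  TF.FF.
  F.....
  TF.FF.
Step 3: 4 trees catch fire, 7 burn out
  .TTTTT
  T..FF.
  F.....
  ......
  F.....
Step 4: 3 trees catch fire, 4 burn out
  .TTFFT
  F.....
  ......
  ......
  ......

.TTFFT
F.....
......
......
......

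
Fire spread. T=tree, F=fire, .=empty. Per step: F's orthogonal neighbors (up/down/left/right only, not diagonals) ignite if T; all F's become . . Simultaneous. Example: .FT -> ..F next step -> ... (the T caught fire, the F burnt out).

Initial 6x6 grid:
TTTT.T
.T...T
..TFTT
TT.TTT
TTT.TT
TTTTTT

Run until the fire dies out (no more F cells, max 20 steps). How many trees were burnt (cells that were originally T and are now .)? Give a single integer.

Step 1: +3 fires, +1 burnt (F count now 3)
Step 2: +2 fires, +3 burnt (F count now 2)
Step 3: +3 fires, +2 burnt (F count now 3)
Step 4: +3 fires, +3 burnt (F count now 3)
Step 5: +2 fires, +3 burnt (F count now 2)
Step 6: +1 fires, +2 burnt (F count now 1)
Step 7: +2 fires, +1 burnt (F count now 2)
Step 8: +2 fires, +2 burnt (F count now 2)
Step 9: +2 fires, +2 burnt (F count now 2)
Step 10: +1 fires, +2 burnt (F count now 1)
Step 11: +0 fires, +1 burnt (F count now 0)
Fire out after step 11
Initially T: 26, now '.': 31
Total burnt (originally-T cells now '.'): 21

Answer: 21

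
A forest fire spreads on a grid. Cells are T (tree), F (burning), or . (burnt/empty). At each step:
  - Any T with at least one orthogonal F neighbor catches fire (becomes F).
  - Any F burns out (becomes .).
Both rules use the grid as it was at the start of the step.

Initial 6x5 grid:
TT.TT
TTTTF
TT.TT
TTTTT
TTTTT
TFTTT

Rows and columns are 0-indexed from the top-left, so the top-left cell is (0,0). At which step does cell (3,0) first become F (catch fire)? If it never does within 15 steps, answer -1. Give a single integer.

Step 1: cell (3,0)='T' (+6 fires, +2 burnt)
Step 2: cell (3,0)='T' (+8 fires, +6 burnt)
Step 3: cell (3,0)='F' (+8 fires, +8 burnt)
  -> target ignites at step 3
Step 4: cell (3,0)='.' (+3 fires, +8 burnt)
Step 5: cell (3,0)='.' (+1 fires, +3 burnt)
Step 6: cell (3,0)='.' (+0 fires, +1 burnt)
  fire out at step 6

3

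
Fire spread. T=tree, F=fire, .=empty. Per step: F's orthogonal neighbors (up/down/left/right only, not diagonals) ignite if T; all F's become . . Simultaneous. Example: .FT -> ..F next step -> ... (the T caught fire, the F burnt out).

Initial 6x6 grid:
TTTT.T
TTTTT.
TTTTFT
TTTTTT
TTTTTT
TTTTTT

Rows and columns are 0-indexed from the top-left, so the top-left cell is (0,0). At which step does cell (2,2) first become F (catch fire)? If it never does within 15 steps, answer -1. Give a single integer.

Step 1: cell (2,2)='T' (+4 fires, +1 burnt)
Step 2: cell (2,2)='F' (+5 fires, +4 burnt)
  -> target ignites at step 2
Step 3: cell (2,2)='.' (+7 fires, +5 burnt)
Step 4: cell (2,2)='.' (+7 fires, +7 burnt)
Step 5: cell (2,2)='.' (+5 fires, +7 burnt)
Step 6: cell (2,2)='.' (+3 fires, +5 burnt)
Step 7: cell (2,2)='.' (+1 fires, +3 burnt)
Step 8: cell (2,2)='.' (+0 fires, +1 burnt)
  fire out at step 8

2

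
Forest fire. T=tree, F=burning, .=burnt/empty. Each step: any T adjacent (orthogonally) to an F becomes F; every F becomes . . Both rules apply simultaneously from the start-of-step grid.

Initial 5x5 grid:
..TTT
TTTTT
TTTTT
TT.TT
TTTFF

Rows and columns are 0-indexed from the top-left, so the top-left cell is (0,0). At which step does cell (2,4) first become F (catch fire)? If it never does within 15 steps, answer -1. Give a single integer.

Step 1: cell (2,4)='T' (+3 fires, +2 burnt)
Step 2: cell (2,4)='F' (+3 fires, +3 burnt)
  -> target ignites at step 2
Step 3: cell (2,4)='.' (+5 fires, +3 burnt)
Step 4: cell (2,4)='.' (+5 fires, +5 burnt)
Step 5: cell (2,4)='.' (+3 fires, +5 burnt)
Step 6: cell (2,4)='.' (+1 fires, +3 burnt)
Step 7: cell (2,4)='.' (+0 fires, +1 burnt)
  fire out at step 7

2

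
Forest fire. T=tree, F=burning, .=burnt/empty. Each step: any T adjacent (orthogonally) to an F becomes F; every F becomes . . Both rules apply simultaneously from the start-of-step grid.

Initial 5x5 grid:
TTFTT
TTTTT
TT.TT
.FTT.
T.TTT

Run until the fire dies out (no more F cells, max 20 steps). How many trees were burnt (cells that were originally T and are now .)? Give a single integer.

Step 1: +5 fires, +2 burnt (F count now 5)
Step 2: +7 fires, +5 burnt (F count now 7)
Step 3: +4 fires, +7 burnt (F count now 4)
Step 4: +2 fires, +4 burnt (F count now 2)
Step 5: +0 fires, +2 burnt (F count now 0)
Fire out after step 5
Initially T: 19, now '.': 24
Total burnt (originally-T cells now '.'): 18

Answer: 18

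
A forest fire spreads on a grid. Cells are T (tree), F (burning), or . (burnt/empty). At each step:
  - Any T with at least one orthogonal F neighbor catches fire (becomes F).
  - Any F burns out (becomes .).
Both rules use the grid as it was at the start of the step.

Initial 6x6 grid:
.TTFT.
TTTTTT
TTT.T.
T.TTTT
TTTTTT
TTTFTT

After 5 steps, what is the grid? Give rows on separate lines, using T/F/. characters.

Step 1: 6 trees catch fire, 2 burn out
  .TF.F.
  TTTFTT
  TTT.T.
  T.TTTT
  TTTFTT
  TTF.FT
Step 2: 8 trees catch fire, 6 burn out
  .F....
  TTF.FT
  TTT.T.
  T.TFTT
  TTF.FT
  TF...F
Step 3: 9 trees catch fire, 8 burn out
  ......
  TF...F
  TTF.F.
  T.F.FT
  TF...F
  F.....
Step 4: 4 trees catch fire, 9 burn out
  ......
  F.....
  TF....
  T....F
  F.....
  ......
Step 5: 2 trees catch fire, 4 burn out
  ......
  ......
  F.....
  F.....
  ......
  ......

......
......
F.....
F.....
......
......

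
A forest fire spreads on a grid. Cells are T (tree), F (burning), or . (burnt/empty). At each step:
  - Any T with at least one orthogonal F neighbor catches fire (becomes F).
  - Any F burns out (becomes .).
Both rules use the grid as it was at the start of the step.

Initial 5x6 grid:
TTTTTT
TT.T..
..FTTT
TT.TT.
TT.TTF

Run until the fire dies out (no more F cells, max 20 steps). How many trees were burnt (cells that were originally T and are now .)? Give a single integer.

Step 1: +2 fires, +2 burnt (F count now 2)
Step 2: +5 fires, +2 burnt (F count now 5)
Step 3: +2 fires, +5 burnt (F count now 2)
Step 4: +2 fires, +2 burnt (F count now 2)
Step 5: +2 fires, +2 burnt (F count now 2)
Step 6: +2 fires, +2 burnt (F count now 2)
Step 7: +1 fires, +2 burnt (F count now 1)
Step 8: +0 fires, +1 burnt (F count now 0)
Fire out after step 8
Initially T: 20, now '.': 26
Total burnt (originally-T cells now '.'): 16

Answer: 16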